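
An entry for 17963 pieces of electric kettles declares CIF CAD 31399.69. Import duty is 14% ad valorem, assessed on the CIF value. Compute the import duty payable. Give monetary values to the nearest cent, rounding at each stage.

Import duty: CAD 4395.96

Import duty = 31399.69 × 14% = 4395.96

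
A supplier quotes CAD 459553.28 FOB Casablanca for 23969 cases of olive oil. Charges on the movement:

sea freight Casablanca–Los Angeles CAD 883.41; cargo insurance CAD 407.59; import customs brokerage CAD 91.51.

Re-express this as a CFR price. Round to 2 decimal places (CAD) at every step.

Not relevant to the conversion: insurance, brokerage — on the buyer under both terms; not part of either seller's price.
From FOB to CFR, the seller additionally bears: freight.
CFR price = 459553.28 + 883.41 = 460436.69

CFR price: CAD 460436.69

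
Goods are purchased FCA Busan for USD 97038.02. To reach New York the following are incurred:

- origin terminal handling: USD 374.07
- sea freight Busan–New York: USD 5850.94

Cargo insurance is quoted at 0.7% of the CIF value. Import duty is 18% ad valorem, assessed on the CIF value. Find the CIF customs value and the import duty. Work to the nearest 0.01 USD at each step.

Let C be the CIF value. C = FCA price + pre-shipment costs + freight + 0.7% × C
C − 0.7% × C = 97038.02 + 374.07 + 5850.94
0.993 × C = 103263.03
C = 103263.03 / 0.993 = 103990.97
Insurance premium = 0.7% × 103990.97 = 727.94
Import duty = 103990.97 × 18% = 18718.37

CIF value: USD 103990.97; import duty: USD 18718.37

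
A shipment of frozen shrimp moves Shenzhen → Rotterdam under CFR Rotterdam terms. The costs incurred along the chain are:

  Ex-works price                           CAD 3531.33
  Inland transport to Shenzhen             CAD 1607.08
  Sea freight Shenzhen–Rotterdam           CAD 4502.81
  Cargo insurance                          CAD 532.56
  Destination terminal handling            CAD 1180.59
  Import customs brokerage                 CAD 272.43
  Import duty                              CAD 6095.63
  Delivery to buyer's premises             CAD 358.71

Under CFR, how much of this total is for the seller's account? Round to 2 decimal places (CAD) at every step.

Seller's account: CAD 9641.22

CFR: the seller pays costs through ocean freight to the destination port, but not insurance.
Seller's account: goods 3531.33 + inland to port 1607.08 + freight 4502.81 = 9641.22
Buyer's account: insurance 532.56 + destination terminal 1180.59 + brokerage 272.43 + duty 6095.63 + delivery 358.71 = 8439.92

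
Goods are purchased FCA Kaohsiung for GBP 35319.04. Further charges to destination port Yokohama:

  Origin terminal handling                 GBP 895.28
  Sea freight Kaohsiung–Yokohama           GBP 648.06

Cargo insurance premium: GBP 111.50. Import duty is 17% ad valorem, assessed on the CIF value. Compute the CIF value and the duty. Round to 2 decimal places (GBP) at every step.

CIF = FCA price + pre-shipment costs + freight + insurance
CIF = 35319.04 + 895.28 + 648.06 + 111.50 = 36973.88
Import duty = 36973.88 × 17% = 6285.56

CIF value: GBP 36973.88; import duty: GBP 6285.56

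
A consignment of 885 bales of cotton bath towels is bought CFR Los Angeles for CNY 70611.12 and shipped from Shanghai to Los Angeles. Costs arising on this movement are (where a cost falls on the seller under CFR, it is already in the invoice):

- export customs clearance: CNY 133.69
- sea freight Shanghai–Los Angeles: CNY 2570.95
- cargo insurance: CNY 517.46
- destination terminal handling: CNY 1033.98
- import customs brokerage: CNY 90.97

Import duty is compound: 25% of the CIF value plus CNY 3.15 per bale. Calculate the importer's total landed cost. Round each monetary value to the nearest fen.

Total landed cost: CNY 92823.43

CFR: the seller pays costs through ocean freight to the destination port, but not insurance.
Already in the invoice (seller's account under CFR): export clearance, freight — exclude.
CIF value = CFR price + insurance = 70611.12 + 517.46 = 71128.58
Ad valorem component: 71128.58 × 25% = 17782.15
Specific component: 885 × 3.15 = 2787.75
Import duty = 17782.15 + 2787.75 = 20569.90
Buyer bears: insurance 517.46 + destination terminal 1033.98 + brokerage 90.97 + duty 20569.90 = 22212.31
Landed cost = invoice 70611.12 + 22212.31 = 92823.43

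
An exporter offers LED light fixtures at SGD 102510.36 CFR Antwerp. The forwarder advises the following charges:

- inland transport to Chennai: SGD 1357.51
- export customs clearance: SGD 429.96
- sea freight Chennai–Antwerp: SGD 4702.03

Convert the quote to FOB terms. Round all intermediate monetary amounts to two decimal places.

FOB price: SGD 97808.33

Not relevant to the conversion: export clearance, inland to port — on the seller under both CFR and FOB; already in the CFR price and stays in the FOB price.
From CFR to FOB, the seller no longer bears: freight.
FOB price = 102510.36 − 4702.03 = 97808.33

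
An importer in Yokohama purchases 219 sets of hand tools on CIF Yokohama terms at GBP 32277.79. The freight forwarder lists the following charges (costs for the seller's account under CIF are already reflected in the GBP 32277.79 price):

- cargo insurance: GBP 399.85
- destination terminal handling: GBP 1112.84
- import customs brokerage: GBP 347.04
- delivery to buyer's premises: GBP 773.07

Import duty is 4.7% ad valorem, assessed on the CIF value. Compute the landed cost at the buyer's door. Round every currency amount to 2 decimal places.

CIF: the seller pays costs through ocean freight and marine insurance to the destination port.
Already in the invoice (seller's account under CIF): insurance — exclude.
The CIF price already equals the CIF value: 32277.79
Import duty = 32277.79 × 4.7% = 1517.06
Buyer bears: destination terminal 1112.84 + brokerage 347.04 + delivery 773.07 + duty 1517.06 = 3750.01
Landed cost = invoice 32277.79 + 3750.01 = 36027.80

Total landed cost: GBP 36027.80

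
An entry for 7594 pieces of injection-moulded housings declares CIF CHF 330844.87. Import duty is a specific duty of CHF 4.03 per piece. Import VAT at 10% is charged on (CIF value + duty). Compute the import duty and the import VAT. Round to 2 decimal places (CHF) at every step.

Import duty = 7594 × 4.03 = 30603.82
VAT base = CIF + duty = 330844.87 + 30603.82 = 361448.69
Import VAT = 361448.69 × 10% = 36144.87

Import duty: CHF 30603.82; import VAT: CHF 36144.87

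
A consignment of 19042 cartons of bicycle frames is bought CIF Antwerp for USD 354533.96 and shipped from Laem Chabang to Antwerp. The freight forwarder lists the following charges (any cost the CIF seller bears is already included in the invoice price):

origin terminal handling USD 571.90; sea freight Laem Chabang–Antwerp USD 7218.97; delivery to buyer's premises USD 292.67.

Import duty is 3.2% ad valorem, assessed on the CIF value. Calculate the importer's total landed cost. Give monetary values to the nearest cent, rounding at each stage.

CIF: the seller pays costs through ocean freight and marine insurance to the destination port.
Already in the invoice (seller's account under CIF): origin terminal, freight — exclude.
The CIF price already equals the CIF value: 354533.96
Import duty = 354533.96 × 3.2% = 11345.09
Buyer bears: delivery 292.67 + duty 11345.09 = 11637.76
Landed cost = invoice 354533.96 + 11637.76 = 366171.72

Total landed cost: USD 366171.72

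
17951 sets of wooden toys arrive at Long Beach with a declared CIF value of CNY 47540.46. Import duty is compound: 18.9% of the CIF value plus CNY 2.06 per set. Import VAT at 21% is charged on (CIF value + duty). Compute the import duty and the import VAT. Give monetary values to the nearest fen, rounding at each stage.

Ad valorem component: 47540.46 × 18.9% = 8985.15
Specific component: 17951 × 2.06 = 36979.06
Import duty = 8985.15 + 36979.06 = 45964.21
VAT base = CIF + duty = 47540.46 + 45964.21 = 93504.67
Import VAT = 93504.67 × 21% = 19635.98

Import duty: CNY 45964.21; import VAT: CNY 19635.98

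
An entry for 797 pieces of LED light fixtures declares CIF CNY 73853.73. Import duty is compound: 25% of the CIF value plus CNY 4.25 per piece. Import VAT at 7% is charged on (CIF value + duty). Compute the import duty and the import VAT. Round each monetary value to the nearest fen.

Ad valorem component: 73853.73 × 25% = 18463.43
Specific component: 797 × 4.25 = 3387.25
Import duty = 18463.43 + 3387.25 = 21850.68
VAT base = CIF + duty = 73853.73 + 21850.68 = 95704.41
Import VAT = 95704.41 × 7% = 6699.31

Import duty: CNY 21850.68; import VAT: CNY 6699.31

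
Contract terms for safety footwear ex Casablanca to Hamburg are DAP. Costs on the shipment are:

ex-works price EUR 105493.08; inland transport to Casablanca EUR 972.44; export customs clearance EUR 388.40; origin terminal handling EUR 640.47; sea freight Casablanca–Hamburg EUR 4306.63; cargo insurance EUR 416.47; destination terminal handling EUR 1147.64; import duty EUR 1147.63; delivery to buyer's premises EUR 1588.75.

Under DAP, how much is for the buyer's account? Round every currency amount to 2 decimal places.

Buyer's account: EUR 1147.63

DAP: the seller bears all costs to the named destination except import duty and clearance.
Seller's account: goods 105493.08 + inland to port 972.44 + export clearance 388.40 + origin terminal 640.47 + freight 4306.63 + insurance 416.47 + destination terminal 1147.64 + delivery 1588.75 = 114953.88
Buyer's account: duty 1147.63 = 1147.63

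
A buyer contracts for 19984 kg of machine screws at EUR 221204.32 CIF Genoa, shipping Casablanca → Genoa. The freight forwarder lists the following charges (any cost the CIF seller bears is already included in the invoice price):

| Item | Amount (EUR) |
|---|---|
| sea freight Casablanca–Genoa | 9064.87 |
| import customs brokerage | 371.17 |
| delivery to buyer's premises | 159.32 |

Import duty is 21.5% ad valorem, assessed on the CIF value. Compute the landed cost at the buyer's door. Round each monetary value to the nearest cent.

CIF: the seller pays costs through ocean freight and marine insurance to the destination port.
Already in the invoice (seller's account under CIF): freight — exclude.
The CIF price already equals the CIF value: 221204.32
Import duty = 221204.32 × 21.5% = 47558.93
Buyer bears: brokerage 371.17 + delivery 159.32 + duty 47558.93 = 48089.42
Landed cost = invoice 221204.32 + 48089.42 = 269293.74

Total landed cost: EUR 269293.74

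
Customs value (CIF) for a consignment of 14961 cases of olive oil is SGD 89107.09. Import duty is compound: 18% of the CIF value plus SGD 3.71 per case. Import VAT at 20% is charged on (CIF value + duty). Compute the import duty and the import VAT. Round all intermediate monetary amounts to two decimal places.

Import duty: SGD 71544.59; import VAT: SGD 32130.34

Ad valorem component: 89107.09 × 18% = 16039.28
Specific component: 14961 × 3.71 = 55505.31
Import duty = 16039.28 + 55505.31 = 71544.59
VAT base = CIF + duty = 89107.09 + 71544.59 = 160651.68
Import VAT = 160651.68 × 20% = 32130.34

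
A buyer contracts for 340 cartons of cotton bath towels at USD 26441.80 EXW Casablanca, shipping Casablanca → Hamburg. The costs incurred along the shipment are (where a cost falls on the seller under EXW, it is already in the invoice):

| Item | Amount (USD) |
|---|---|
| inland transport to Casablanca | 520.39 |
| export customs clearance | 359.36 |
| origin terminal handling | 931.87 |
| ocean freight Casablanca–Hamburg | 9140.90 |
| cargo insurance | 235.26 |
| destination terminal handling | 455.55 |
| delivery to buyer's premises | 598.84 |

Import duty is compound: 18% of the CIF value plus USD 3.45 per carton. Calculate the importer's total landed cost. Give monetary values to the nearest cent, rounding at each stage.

EXW: the seller makes goods available at their premises; the buyer bears all onward costs.
CIF value = EXW price + inland to port + export clearance + origin terminal + freight + insurance = 26441.80 + 520.39 + 359.36 + 931.87 + 9140.90 + 235.26 = 37629.58
Ad valorem component: 37629.58 × 18% = 6773.32
Specific component: 340 × 3.45 = 1173.00
Import duty = 6773.32 + 1173.00 = 7946.32
Buyer bears: inland to port 520.39 + export clearance 359.36 + origin terminal 931.87 + freight 9140.90 + insurance 235.26 + destination terminal 455.55 + delivery 598.84 + duty 7946.32 = 20188.49
Landed cost = invoice 26441.80 + 20188.49 = 46630.29

Total landed cost: USD 46630.29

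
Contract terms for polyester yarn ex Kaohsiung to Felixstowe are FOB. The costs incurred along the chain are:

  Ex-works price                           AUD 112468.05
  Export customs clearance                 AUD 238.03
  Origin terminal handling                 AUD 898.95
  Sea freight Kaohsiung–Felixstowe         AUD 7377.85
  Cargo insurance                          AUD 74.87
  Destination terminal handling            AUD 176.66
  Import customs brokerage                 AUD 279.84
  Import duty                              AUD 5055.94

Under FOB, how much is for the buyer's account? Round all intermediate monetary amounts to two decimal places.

FOB: the seller bears costs until goods are on board at the origin port; the buyer bears freight, insurance and all costs thereafter.
Seller's account: goods 112468.05 + export clearance 238.03 + origin terminal 898.95 = 113605.03
Buyer's account: freight 7377.85 + insurance 74.87 + destination terminal 176.66 + brokerage 279.84 + duty 5055.94 = 12965.16

Buyer's account: AUD 12965.16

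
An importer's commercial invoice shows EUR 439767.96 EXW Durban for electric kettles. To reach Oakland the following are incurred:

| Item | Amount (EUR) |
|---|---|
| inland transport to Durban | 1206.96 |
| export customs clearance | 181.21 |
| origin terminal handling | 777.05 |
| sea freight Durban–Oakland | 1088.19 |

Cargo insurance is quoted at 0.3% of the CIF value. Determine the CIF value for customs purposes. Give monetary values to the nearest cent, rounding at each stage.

CIF value: EUR 444354.43

Let C be the CIF value. C = EXW price + pre-shipment costs + freight + 0.3% × C
C − 0.3% × C = 439767.96 + 1206.96 + 181.21 + 777.05 + 1088.19
0.997 × C = 443021.37
C = 443021.37 / 0.997 = 444354.43
Insurance premium = 0.3% × 444354.43 = 1333.06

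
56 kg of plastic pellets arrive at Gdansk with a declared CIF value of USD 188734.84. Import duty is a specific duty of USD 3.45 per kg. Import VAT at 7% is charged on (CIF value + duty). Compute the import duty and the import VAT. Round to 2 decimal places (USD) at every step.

Import duty: USD 193.20; import VAT: USD 13224.96

Import duty = 56 × 3.45 = 193.20
VAT base = CIF + duty = 188734.84 + 193.20 = 188928.04
Import VAT = 188928.04 × 7% = 13224.96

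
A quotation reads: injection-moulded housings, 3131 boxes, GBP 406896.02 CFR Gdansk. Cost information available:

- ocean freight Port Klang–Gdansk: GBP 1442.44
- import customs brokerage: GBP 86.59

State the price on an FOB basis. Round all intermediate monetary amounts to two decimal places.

FOB price: GBP 405453.58

Not relevant to the conversion: brokerage — on the buyer under both terms; not part of either seller's price.
From CFR to FOB, the seller no longer bears: freight.
FOB price = 406896.02 − 1442.44 = 405453.58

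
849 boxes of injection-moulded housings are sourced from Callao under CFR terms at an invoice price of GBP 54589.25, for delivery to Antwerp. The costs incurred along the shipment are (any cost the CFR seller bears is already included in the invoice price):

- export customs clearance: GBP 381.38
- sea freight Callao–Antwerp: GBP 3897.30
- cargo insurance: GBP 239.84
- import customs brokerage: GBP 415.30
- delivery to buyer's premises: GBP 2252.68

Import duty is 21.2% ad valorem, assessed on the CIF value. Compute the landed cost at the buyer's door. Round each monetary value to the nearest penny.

CFR: the seller pays costs through ocean freight to the destination port, but not insurance.
Already in the invoice (seller's account under CFR): export clearance, freight — exclude.
CIF value = CFR price + insurance = 54589.25 + 239.84 = 54829.09
Import duty = 54829.09 × 21.2% = 11623.77
Buyer bears: insurance 239.84 + brokerage 415.30 + delivery 2252.68 + duty 11623.77 = 14531.59
Landed cost = invoice 54589.25 + 14531.59 = 69120.84

Total landed cost: GBP 69120.84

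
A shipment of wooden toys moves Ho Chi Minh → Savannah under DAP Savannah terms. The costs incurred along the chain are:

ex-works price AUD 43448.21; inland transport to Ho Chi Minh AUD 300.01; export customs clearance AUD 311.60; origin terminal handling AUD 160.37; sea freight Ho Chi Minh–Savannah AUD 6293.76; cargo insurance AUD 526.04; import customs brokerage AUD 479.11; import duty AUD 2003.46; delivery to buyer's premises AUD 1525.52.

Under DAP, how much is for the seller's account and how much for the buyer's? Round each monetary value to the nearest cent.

DAP: the seller bears all costs to the named destination except import duty and clearance.
Seller's account: goods 43448.21 + inland to port 300.01 + export clearance 311.60 + origin terminal 160.37 + freight 6293.76 + insurance 526.04 + delivery 1525.52 = 52565.51
Buyer's account: brokerage 479.11 + duty 2003.46 = 2482.57

Seller: AUD 52565.51; buyer: AUD 2482.57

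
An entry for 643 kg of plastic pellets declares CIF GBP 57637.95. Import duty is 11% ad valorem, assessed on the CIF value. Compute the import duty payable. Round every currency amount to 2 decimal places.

Import duty: GBP 6340.17

Import duty = 57637.95 × 11% = 6340.17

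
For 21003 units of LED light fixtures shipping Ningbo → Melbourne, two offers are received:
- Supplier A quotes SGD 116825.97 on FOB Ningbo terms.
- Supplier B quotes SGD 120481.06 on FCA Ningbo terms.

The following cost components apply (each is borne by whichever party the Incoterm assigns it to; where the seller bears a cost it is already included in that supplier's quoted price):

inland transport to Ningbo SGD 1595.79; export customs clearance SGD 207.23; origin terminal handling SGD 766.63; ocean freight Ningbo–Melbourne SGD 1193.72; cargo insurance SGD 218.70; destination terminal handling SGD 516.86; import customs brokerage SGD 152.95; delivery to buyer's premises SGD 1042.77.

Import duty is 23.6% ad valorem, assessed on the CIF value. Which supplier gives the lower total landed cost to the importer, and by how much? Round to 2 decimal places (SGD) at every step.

Supplier A (FOB):
CIF value = FOB price + freight + insurance = 116825.97 + 1193.72 + 218.70 = 118238.39
Import duty = 118238.39 × 23.6% = 27904.26
Buyer bears (A): 1193.72 + 218.70 + 516.86 + 152.95 + 1042.77 = 3125.00
Landed cost (A) = invoice 116825.97 + 3125.00 + duty 27904.26 = 147855.23
Supplier B (FCA):
CIF value = FCA price + origin terminal + freight + insurance = 120481.06 + 766.63 + 1193.72 + 218.70 = 122660.11
Import duty = 122660.11 × 23.6% = 28947.79
Buyer bears (B): 766.63 + 1193.72 + 218.70 + 516.86 + 152.95 + 1042.77 = 3891.63
Landed cost (B) = invoice 120481.06 + 3891.63 + duty 28947.79 = 153320.48
Difference = |147855.23 − 153320.48| = 5465.25

Supplier A is cheaper by SGD 5465.25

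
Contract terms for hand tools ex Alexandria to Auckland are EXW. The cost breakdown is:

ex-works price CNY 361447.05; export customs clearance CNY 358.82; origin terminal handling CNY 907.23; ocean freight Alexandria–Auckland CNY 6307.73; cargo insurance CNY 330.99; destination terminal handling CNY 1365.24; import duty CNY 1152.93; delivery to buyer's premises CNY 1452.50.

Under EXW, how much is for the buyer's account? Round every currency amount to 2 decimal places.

EXW: the seller makes goods available at their premises; the buyer bears all onward costs.
Seller's account: goods 361447.05 = 361447.05
Buyer's account: export clearance 358.82 + origin terminal 907.23 + freight 6307.73 + insurance 330.99 + destination terminal 1365.24 + duty 1152.93 + delivery 1452.50 = 11875.44

Buyer's account: CNY 11875.44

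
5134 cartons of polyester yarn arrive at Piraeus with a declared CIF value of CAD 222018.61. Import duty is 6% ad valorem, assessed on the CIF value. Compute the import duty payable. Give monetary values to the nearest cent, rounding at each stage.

Import duty: CAD 13321.12

Import duty = 222018.61 × 6% = 13321.12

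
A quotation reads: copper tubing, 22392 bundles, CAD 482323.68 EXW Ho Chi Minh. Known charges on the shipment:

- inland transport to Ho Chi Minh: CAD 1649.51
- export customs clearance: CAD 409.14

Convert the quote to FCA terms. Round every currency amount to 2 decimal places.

From EXW to FCA, the seller additionally bears: inland to port, export clearance.
FCA price = 482323.68 + 1649.51 + 409.14 = 484382.33

FCA price: CAD 484382.33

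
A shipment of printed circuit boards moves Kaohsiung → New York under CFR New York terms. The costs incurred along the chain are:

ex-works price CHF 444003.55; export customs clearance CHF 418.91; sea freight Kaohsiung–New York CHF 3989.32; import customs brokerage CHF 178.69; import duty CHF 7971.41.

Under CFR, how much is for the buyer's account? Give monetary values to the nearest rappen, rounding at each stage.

CFR: the seller pays costs through ocean freight to the destination port, but not insurance.
Seller's account: goods 444003.55 + export clearance 418.91 + freight 3989.32 = 448411.78
Buyer's account: brokerage 178.69 + duty 7971.41 = 8150.10

Buyer's account: CHF 8150.10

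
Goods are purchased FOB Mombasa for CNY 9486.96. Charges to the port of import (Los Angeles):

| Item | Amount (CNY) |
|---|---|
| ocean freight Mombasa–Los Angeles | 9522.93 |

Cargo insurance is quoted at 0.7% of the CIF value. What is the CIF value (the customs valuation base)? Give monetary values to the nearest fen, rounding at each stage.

Let C be the CIF value. C = FOB price + freight + 0.7% × C
C − 0.7% × C = 9486.96 + 9522.93
0.993 × C = 19009.89
C = 19009.89 / 0.993 = 19143.90
Insurance premium = 0.7% × 19143.90 = 134.01

CIF value: CNY 19143.90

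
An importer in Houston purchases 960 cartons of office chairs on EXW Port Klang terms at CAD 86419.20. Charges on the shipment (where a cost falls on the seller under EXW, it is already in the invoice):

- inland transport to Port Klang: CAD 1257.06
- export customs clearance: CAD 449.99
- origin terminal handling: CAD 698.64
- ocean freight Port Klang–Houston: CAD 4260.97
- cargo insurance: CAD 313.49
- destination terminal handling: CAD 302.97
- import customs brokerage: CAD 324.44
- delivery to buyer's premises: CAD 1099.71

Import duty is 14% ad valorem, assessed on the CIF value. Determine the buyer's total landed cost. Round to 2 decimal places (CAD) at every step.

EXW: the seller makes goods available at their premises; the buyer bears all onward costs.
CIF value = EXW price + inland to port + export clearance + origin terminal + freight + insurance = 86419.20 + 1257.06 + 449.99 + 698.64 + 4260.97 + 313.49 = 93399.35
Import duty = 93399.35 × 14% = 13075.91
Buyer bears: inland to port 1257.06 + export clearance 449.99 + origin terminal 698.64 + freight 4260.97 + insurance 313.49 + destination terminal 302.97 + brokerage 324.44 + delivery 1099.71 + duty 13075.91 = 21783.18
Landed cost = invoice 86419.20 + 21783.18 = 108202.38

Total landed cost: CAD 108202.38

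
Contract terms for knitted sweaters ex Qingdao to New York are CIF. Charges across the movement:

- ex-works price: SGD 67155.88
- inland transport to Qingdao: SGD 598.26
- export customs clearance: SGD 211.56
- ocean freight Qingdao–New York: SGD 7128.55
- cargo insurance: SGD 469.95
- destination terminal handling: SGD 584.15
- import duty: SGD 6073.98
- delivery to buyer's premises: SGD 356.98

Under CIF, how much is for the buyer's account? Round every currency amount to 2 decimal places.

CIF: the seller pays costs through ocean freight and marine insurance to the destination port.
Seller's account: goods 67155.88 + inland to port 598.26 + export clearance 211.56 + freight 7128.55 + insurance 469.95 = 75564.20
Buyer's account: destination terminal 584.15 + duty 6073.98 + delivery 356.98 = 7015.11

Buyer's account: SGD 7015.11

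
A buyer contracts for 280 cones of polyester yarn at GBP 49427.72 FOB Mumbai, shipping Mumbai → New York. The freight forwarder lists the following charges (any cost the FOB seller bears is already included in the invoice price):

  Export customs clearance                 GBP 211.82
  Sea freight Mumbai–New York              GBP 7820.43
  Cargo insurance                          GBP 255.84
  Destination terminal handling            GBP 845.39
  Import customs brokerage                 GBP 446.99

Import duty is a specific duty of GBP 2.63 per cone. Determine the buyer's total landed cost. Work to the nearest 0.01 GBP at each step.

FOB: the seller bears costs until goods are on board at the origin port; the buyer bears freight, insurance and all costs thereafter.
Already in the invoice (seller's account under FOB): export clearance — exclude.
CIF value = FOB price + freight + insurance = 49427.72 + 7820.43 + 255.84 = 57503.99
Import duty = 280 × 2.63 = 736.40
Buyer bears: freight 7820.43 + insurance 255.84 + destination terminal 845.39 + brokerage 446.99 + duty 736.40 = 10105.05
Landed cost = invoice 49427.72 + 10105.05 = 59532.77

Total landed cost: GBP 59532.77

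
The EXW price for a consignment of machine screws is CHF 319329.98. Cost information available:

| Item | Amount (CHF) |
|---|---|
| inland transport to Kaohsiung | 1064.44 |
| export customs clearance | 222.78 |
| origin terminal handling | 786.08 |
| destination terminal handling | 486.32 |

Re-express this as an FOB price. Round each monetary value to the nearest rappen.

Not relevant to the conversion: destination terminal — on the buyer under both terms; not part of either seller's price.
From EXW to FOB, the seller additionally bears: inland to port, export clearance, origin terminal.
FOB price = 319329.98 + 1064.44 + 222.78 + 786.08 = 321403.28

FOB price: CHF 321403.28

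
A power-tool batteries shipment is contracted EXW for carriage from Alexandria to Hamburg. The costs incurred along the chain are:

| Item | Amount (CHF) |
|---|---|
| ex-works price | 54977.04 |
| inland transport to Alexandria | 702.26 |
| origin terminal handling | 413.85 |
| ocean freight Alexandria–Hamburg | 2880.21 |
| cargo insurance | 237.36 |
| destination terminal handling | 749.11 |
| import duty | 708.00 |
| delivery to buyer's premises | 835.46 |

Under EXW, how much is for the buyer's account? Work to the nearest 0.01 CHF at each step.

Buyer's account: CHF 6526.25

EXW: the seller makes goods available at their premises; the buyer bears all onward costs.
Seller's account: goods 54977.04 = 54977.04
Buyer's account: inland to port 702.26 + origin terminal 413.85 + freight 2880.21 + insurance 237.36 + destination terminal 749.11 + duty 708.00 + delivery 835.46 = 6526.25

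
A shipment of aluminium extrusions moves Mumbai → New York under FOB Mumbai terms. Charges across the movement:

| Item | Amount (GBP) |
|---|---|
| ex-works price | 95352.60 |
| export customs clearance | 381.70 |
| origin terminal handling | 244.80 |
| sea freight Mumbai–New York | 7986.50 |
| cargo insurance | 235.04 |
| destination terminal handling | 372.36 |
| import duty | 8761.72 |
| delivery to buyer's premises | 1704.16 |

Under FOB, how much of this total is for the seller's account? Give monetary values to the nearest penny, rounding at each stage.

FOB: the seller bears costs until goods are on board at the origin port; the buyer bears freight, insurance and all costs thereafter.
Seller's account: goods 95352.60 + export clearance 381.70 + origin terminal 244.80 = 95979.10
Buyer's account: freight 7986.50 + insurance 235.04 + destination terminal 372.36 + duty 8761.72 + delivery 1704.16 = 19059.78

Seller's account: GBP 95979.10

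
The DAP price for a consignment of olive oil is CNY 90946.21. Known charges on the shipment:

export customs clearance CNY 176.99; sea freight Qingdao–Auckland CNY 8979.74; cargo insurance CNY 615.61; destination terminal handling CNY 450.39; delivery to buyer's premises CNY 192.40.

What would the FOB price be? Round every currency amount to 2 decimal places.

FOB price: CNY 80708.07

Not relevant to the conversion: export clearance — on the seller under both DAP and FOB; already in the DAP price and stays in the FOB price.
From DAP to FOB, the seller no longer bears: freight, insurance, destination terminal, delivery.
FOB price = 90946.21 − 8979.74 − 615.61 − 450.39 − 192.40 = 80708.07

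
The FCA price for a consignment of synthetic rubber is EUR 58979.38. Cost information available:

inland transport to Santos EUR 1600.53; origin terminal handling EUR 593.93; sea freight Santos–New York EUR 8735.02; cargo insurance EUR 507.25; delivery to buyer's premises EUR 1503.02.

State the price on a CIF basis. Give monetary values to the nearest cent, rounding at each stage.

Not relevant to the conversion: inland to port — on the seller under both FCA and CIF; already in the FCA price and stays in the CIF price. delivery — on the buyer under both terms; not part of either seller's price.
From FCA to CIF, the seller additionally bears: origin terminal, freight, insurance.
CIF price = 58979.38 + 593.93 + 8735.02 + 507.25 = 68815.58

CIF price: EUR 68815.58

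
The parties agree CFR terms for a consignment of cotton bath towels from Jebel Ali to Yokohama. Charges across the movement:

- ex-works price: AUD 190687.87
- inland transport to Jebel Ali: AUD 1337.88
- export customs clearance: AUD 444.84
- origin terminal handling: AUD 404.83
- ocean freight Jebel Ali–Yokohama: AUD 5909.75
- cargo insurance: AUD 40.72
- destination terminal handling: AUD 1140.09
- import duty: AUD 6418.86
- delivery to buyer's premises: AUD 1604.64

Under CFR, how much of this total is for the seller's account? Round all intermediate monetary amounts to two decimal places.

CFR: the seller pays costs through ocean freight to the destination port, but not insurance.
Seller's account: goods 190687.87 + inland to port 1337.88 + export clearance 444.84 + origin terminal 404.83 + freight 5909.75 = 198785.17
Buyer's account: insurance 40.72 + destination terminal 1140.09 + duty 6418.86 + delivery 1604.64 = 9204.31

Seller's account: AUD 198785.17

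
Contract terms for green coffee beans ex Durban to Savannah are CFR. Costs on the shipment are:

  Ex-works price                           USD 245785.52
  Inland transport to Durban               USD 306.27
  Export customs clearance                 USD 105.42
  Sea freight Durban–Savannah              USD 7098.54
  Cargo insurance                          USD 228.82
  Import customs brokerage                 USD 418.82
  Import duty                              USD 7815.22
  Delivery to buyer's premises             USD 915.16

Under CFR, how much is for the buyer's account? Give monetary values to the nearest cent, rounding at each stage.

Buyer's account: USD 9378.02

CFR: the seller pays costs through ocean freight to the destination port, but not insurance.
Seller's account: goods 245785.52 + inland to port 306.27 + export clearance 105.42 + freight 7098.54 = 253295.75
Buyer's account: insurance 228.82 + brokerage 418.82 + duty 7815.22 + delivery 915.16 = 9378.02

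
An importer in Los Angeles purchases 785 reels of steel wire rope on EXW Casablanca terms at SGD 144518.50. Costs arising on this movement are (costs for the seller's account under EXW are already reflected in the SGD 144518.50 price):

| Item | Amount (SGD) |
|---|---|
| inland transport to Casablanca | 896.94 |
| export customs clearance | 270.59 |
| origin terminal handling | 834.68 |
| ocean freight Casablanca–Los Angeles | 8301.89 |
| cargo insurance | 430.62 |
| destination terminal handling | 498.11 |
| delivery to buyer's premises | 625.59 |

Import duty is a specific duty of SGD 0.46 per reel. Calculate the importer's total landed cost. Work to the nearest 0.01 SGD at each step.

EXW: the seller makes goods available at their premises; the buyer bears all onward costs.
CIF value = EXW price + inland to port + export clearance + origin terminal + freight + insurance = 144518.50 + 896.94 + 270.59 + 834.68 + 8301.89 + 430.62 = 155253.22
Import duty = 785 × 0.46 = 361.10
Buyer bears: inland to port 896.94 + export clearance 270.59 + origin terminal 834.68 + freight 8301.89 + insurance 430.62 + destination terminal 498.11 + delivery 625.59 + duty 361.10 = 12219.52
Landed cost = invoice 144518.50 + 12219.52 = 156738.02

Total landed cost: SGD 156738.02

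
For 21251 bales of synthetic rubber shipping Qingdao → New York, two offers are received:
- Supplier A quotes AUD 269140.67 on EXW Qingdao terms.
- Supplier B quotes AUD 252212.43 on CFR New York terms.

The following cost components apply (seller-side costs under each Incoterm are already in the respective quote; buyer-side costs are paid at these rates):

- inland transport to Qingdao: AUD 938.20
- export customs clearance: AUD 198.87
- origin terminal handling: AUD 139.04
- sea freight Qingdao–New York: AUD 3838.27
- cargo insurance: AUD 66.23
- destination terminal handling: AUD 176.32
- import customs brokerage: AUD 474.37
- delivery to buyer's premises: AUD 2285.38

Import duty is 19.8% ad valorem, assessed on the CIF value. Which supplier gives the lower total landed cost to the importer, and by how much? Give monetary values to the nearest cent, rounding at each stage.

Supplier A (EXW):
CIF value = EXW price + inland to port + export clearance + origin terminal + freight + insurance = 269140.67 + 938.20 + 198.87 + 139.04 + 3838.27 + 66.23 = 274321.28
Import duty = 274321.28 × 19.8% = 54315.61
Buyer bears (A): 938.20 + 198.87 + 139.04 + 3838.27 + 66.23 + 176.32 + 474.37 + 2285.38 = 8116.68
Landed cost (A) = invoice 269140.67 + 8116.68 + duty 54315.61 = 331572.96
Supplier B (CFR):
CIF value = CFR price + insurance = 252212.43 + 66.23 = 252278.66
Import duty = 252278.66 × 19.8% = 49951.17
Buyer bears (B): 66.23 + 176.32 + 474.37 + 2285.38 = 3002.30
Landed cost (B) = invoice 252212.43 + 3002.30 + duty 49951.17 = 305165.90
Difference = |331572.96 − 305165.90| = 26407.06

Supplier B is cheaper by AUD 26407.06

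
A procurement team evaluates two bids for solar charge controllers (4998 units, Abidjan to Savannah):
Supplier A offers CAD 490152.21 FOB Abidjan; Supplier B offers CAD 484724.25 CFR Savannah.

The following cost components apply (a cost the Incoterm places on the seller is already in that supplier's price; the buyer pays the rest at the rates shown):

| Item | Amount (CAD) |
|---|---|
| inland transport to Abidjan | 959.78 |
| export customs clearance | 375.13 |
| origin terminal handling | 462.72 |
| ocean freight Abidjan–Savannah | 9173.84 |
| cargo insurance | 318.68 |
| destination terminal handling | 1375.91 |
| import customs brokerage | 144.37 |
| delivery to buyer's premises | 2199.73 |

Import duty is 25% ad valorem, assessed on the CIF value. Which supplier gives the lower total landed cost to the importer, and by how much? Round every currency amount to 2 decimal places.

Supplier A (FOB):
CIF value = FOB price + freight + insurance = 490152.21 + 9173.84 + 318.68 = 499644.73
Import duty = 499644.73 × 25% = 124911.18
Buyer bears (A): 9173.84 + 318.68 + 1375.91 + 144.37 + 2199.73 = 13212.53
Landed cost (A) = invoice 490152.21 + 13212.53 + duty 124911.18 = 628275.92
Supplier B (CFR):
CIF value = CFR price + insurance = 484724.25 + 318.68 = 485042.93
Import duty = 485042.93 × 25% = 121260.73
Buyer bears (B): 318.68 + 1375.91 + 144.37 + 2199.73 = 4038.69
Landed cost (B) = invoice 484724.25 + 4038.69 + duty 121260.73 = 610023.67
Difference = |628275.92 − 610023.67| = 18252.25

Supplier B is cheaper by CAD 18252.25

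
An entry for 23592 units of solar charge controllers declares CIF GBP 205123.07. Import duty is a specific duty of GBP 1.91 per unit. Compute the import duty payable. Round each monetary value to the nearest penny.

Import duty: GBP 45060.72

Import duty = 23592 × 1.91 = 45060.72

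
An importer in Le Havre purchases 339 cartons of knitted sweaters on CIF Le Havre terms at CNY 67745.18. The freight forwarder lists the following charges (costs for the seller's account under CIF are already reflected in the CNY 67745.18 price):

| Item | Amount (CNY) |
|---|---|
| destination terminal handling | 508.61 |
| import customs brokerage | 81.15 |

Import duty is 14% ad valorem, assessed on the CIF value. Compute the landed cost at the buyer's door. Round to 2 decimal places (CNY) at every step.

CIF: the seller pays costs through ocean freight and marine insurance to the destination port.
The CIF price already equals the CIF value: 67745.18
Import duty = 67745.18 × 14% = 9484.33
Buyer bears: destination terminal 508.61 + brokerage 81.15 + duty 9484.33 = 10074.09
Landed cost = invoice 67745.18 + 10074.09 = 77819.27

Total landed cost: CNY 77819.27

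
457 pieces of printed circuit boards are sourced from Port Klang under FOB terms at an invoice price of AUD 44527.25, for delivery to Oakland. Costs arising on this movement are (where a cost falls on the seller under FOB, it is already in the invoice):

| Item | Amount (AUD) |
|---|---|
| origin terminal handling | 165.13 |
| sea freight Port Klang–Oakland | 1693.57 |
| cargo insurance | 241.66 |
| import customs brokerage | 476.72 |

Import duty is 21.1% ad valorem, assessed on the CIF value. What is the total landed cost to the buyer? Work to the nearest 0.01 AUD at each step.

FOB: the seller bears costs until goods are on board at the origin port; the buyer bears freight, insurance and all costs thereafter.
Already in the invoice (seller's account under FOB): origin terminal — exclude.
CIF value = FOB price + freight + insurance = 44527.25 + 1693.57 + 241.66 = 46462.48
Import duty = 46462.48 × 21.1% = 9803.58
Buyer bears: freight 1693.57 + insurance 241.66 + brokerage 476.72 + duty 9803.58 = 12215.53
Landed cost = invoice 44527.25 + 12215.53 = 56742.78

Total landed cost: AUD 56742.78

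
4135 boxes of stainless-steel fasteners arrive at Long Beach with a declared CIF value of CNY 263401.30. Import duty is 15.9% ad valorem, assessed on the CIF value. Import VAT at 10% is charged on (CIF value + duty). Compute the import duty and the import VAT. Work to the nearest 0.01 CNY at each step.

Import duty = 263401.30 × 15.9% = 41880.81
VAT base = CIF + duty = 263401.30 + 41880.81 = 305282.11
Import VAT = 305282.11 × 10% = 30528.21

Import duty: CNY 41880.81; import VAT: CNY 30528.21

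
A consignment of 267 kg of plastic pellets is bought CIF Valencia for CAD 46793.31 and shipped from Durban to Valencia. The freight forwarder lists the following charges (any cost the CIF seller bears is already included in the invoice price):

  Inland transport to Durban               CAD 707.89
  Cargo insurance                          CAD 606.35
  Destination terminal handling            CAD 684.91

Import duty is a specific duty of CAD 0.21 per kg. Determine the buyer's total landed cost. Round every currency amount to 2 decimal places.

CIF: the seller pays costs through ocean freight and marine insurance to the destination port.
Already in the invoice (seller's account under CIF): inland to port, insurance — exclude.
The CIF price already equals the CIF value: 46793.31
Import duty = 267 × 0.21 = 56.07
Buyer bears: destination terminal 684.91 + duty 56.07 = 740.98
Landed cost = invoice 46793.31 + 740.98 = 47534.29

Total landed cost: CAD 47534.29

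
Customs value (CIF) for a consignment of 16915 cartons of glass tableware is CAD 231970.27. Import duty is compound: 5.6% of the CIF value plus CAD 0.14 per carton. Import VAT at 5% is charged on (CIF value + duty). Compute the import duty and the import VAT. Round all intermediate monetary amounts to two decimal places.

Ad valorem component: 231970.27 × 5.6% = 12990.34
Specific component: 16915 × 0.14 = 2368.10
Import duty = 12990.34 + 2368.10 = 15358.44
VAT base = CIF + duty = 231970.27 + 15358.44 = 247328.71
Import VAT = 247328.71 × 5% = 12366.44

Import duty: CAD 15358.44; import VAT: CAD 12366.44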